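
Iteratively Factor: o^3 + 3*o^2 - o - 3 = (o + 1)*(o^2 + 2*o - 3) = (o + 1)*(o + 3)*(o - 1)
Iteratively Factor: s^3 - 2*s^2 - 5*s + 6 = (s - 1)*(s^2 - s - 6) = (s - 1)*(s + 2)*(s - 3)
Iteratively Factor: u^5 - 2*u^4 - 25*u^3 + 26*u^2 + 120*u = (u + 4)*(u^4 - 6*u^3 - u^2 + 30*u) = u*(u + 4)*(u^3 - 6*u^2 - u + 30) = u*(u - 3)*(u + 4)*(u^2 - 3*u - 10) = u*(u - 5)*(u - 3)*(u + 4)*(u + 2)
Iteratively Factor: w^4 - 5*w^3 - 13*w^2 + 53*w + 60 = (w - 4)*(w^3 - w^2 - 17*w - 15) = (w - 4)*(w + 1)*(w^2 - 2*w - 15) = (w - 4)*(w + 1)*(w + 3)*(w - 5)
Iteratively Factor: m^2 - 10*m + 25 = (m - 5)*(m - 5)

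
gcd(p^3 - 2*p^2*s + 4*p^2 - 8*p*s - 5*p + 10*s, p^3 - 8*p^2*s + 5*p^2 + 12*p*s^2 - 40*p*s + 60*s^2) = p^2 - 2*p*s + 5*p - 10*s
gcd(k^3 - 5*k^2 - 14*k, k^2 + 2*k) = k^2 + 2*k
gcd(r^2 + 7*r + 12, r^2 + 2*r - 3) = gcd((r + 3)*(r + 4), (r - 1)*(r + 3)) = r + 3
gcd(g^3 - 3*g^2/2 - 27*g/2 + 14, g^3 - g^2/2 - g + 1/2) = g - 1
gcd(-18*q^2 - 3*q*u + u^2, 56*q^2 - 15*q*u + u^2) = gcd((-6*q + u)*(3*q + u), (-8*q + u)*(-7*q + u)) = 1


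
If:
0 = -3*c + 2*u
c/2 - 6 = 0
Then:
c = 12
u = 18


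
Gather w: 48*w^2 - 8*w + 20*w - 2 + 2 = 48*w^2 + 12*w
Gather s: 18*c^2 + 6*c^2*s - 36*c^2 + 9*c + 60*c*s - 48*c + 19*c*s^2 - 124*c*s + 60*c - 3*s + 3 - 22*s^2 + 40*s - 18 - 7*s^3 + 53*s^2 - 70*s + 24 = -18*c^2 + 21*c - 7*s^3 + s^2*(19*c + 31) + s*(6*c^2 - 64*c - 33) + 9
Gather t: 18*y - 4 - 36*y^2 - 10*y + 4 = -36*y^2 + 8*y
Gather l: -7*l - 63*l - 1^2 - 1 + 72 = 70 - 70*l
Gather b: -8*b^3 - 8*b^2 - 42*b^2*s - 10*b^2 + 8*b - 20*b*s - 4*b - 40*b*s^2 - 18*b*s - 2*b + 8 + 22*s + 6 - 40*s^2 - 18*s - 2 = -8*b^3 + b^2*(-42*s - 18) + b*(-40*s^2 - 38*s + 2) - 40*s^2 + 4*s + 12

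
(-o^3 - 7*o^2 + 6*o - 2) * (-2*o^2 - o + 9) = 2*o^5 + 15*o^4 - 14*o^3 - 65*o^2 + 56*o - 18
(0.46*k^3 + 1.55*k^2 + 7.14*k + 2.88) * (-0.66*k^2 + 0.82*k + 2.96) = -0.3036*k^5 - 0.6458*k^4 - 2.0798*k^3 + 8.542*k^2 + 23.496*k + 8.5248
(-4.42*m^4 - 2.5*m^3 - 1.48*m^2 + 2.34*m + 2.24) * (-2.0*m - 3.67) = 8.84*m^5 + 21.2214*m^4 + 12.135*m^3 + 0.7516*m^2 - 13.0678*m - 8.2208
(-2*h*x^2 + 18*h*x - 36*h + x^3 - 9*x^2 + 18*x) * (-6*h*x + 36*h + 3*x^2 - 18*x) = 12*h^2*x^3 - 180*h^2*x^2 + 864*h^2*x - 1296*h^2 - 12*h*x^4 + 180*h*x^3 - 864*h*x^2 + 1296*h*x + 3*x^5 - 45*x^4 + 216*x^3 - 324*x^2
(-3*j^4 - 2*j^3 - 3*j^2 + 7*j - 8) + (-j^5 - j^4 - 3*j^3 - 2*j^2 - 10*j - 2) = -j^5 - 4*j^4 - 5*j^3 - 5*j^2 - 3*j - 10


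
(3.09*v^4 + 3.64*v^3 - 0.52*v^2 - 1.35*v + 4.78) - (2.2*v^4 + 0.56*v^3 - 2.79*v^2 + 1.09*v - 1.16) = 0.89*v^4 + 3.08*v^3 + 2.27*v^2 - 2.44*v + 5.94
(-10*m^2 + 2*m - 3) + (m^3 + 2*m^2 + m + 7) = m^3 - 8*m^2 + 3*m + 4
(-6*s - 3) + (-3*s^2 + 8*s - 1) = -3*s^2 + 2*s - 4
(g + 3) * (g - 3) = g^2 - 9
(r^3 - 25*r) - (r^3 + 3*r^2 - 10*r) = -3*r^2 - 15*r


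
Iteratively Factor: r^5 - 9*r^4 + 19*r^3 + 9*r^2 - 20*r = (r - 4)*(r^4 - 5*r^3 - r^2 + 5*r) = (r - 4)*(r - 1)*(r^3 - 4*r^2 - 5*r) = (r - 4)*(r - 1)*(r + 1)*(r^2 - 5*r) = r*(r - 4)*(r - 1)*(r + 1)*(r - 5)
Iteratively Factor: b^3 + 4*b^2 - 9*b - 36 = (b + 4)*(b^2 - 9) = (b + 3)*(b + 4)*(b - 3)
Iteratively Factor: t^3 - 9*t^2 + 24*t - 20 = (t - 2)*(t^2 - 7*t + 10) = (t - 2)^2*(t - 5)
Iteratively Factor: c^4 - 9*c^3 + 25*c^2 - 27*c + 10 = (c - 5)*(c^3 - 4*c^2 + 5*c - 2) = (c - 5)*(c - 1)*(c^2 - 3*c + 2) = (c - 5)*(c - 1)^2*(c - 2)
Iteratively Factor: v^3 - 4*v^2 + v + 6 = (v - 2)*(v^2 - 2*v - 3) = (v - 3)*(v - 2)*(v + 1)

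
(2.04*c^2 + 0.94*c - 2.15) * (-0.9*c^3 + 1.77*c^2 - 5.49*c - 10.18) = -1.836*c^5 + 2.7648*c^4 - 7.6008*c^3 - 29.7333*c^2 + 2.2343*c + 21.887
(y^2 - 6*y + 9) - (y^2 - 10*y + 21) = 4*y - 12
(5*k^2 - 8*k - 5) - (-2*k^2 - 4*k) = 7*k^2 - 4*k - 5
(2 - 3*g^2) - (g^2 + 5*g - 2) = -4*g^2 - 5*g + 4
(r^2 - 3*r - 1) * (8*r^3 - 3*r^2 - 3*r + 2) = 8*r^5 - 27*r^4 - 2*r^3 + 14*r^2 - 3*r - 2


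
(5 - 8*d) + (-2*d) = 5 - 10*d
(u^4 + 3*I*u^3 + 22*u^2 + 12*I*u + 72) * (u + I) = u^5 + 4*I*u^4 + 19*u^3 + 34*I*u^2 + 60*u + 72*I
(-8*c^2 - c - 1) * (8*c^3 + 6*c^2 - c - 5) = -64*c^5 - 56*c^4 - 6*c^3 + 35*c^2 + 6*c + 5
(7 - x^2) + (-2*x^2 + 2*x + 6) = -3*x^2 + 2*x + 13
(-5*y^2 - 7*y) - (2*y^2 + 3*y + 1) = -7*y^2 - 10*y - 1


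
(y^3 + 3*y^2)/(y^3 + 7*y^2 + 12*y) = y/(y + 4)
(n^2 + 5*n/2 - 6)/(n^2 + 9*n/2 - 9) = (n + 4)/(n + 6)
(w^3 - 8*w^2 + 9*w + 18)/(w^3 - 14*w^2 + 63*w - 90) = (w + 1)/(w - 5)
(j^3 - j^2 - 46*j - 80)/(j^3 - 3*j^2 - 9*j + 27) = (j^3 - j^2 - 46*j - 80)/(j^3 - 3*j^2 - 9*j + 27)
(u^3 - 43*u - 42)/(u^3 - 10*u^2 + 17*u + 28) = (u + 6)/(u - 4)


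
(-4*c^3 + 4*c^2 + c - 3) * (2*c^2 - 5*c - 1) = -8*c^5 + 28*c^4 - 14*c^3 - 15*c^2 + 14*c + 3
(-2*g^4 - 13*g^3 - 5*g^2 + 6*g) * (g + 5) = -2*g^5 - 23*g^4 - 70*g^3 - 19*g^2 + 30*g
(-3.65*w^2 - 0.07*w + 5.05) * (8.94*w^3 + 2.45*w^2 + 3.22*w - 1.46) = -32.631*w^5 - 9.5683*w^4 + 33.2225*w^3 + 17.4761*w^2 + 16.3632*w - 7.373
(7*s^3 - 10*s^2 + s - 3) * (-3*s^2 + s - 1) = -21*s^5 + 37*s^4 - 20*s^3 + 20*s^2 - 4*s + 3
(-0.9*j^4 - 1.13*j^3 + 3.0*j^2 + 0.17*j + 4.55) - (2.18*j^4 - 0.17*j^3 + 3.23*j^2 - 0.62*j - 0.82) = -3.08*j^4 - 0.96*j^3 - 0.23*j^2 + 0.79*j + 5.37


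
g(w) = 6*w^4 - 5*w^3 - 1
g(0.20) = -1.03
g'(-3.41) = -1126.07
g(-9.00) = 43010.00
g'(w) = 24*w^3 - 15*w^2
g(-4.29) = 2426.03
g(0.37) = -1.14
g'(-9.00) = -18711.00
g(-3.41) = 1008.54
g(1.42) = 9.08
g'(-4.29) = -2170.95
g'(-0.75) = -18.56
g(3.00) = 350.00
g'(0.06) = -0.05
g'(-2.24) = -345.01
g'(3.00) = 513.00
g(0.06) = -1.00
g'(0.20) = -0.41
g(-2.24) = 206.25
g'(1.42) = 38.47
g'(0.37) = -0.84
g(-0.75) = 3.01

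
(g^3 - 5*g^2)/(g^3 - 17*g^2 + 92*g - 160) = g^2/(g^2 - 12*g + 32)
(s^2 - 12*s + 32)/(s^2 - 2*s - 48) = (s - 4)/(s + 6)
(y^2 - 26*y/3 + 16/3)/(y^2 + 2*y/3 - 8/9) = 3*(y - 8)/(3*y + 4)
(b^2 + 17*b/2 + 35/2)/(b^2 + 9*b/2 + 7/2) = (b + 5)/(b + 1)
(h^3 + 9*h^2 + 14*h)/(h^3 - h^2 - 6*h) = (h + 7)/(h - 3)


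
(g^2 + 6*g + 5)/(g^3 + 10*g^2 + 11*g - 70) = (g + 1)/(g^2 + 5*g - 14)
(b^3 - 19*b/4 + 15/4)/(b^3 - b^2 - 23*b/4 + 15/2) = (b - 1)/(b - 2)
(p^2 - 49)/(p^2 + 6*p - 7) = (p - 7)/(p - 1)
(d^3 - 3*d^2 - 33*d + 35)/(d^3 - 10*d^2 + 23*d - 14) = (d + 5)/(d - 2)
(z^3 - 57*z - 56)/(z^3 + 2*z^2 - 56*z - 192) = (z^2 + 8*z + 7)/(z^2 + 10*z + 24)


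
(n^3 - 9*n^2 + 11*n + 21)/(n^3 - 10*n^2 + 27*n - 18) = (n^2 - 6*n - 7)/(n^2 - 7*n + 6)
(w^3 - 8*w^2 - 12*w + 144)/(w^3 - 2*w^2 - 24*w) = (w - 6)/w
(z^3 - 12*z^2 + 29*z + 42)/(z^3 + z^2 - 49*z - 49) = (z - 6)/(z + 7)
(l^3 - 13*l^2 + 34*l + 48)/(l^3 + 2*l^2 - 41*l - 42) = (l - 8)/(l + 7)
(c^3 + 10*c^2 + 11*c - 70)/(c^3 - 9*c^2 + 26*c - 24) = (c^2 + 12*c + 35)/(c^2 - 7*c + 12)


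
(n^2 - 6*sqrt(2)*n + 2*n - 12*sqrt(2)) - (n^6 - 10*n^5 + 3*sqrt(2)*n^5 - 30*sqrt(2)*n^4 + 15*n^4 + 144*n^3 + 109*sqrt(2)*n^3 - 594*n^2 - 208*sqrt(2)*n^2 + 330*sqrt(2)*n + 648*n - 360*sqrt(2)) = -n^6 - 3*sqrt(2)*n^5 + 10*n^5 - 15*n^4 + 30*sqrt(2)*n^4 - 109*sqrt(2)*n^3 - 144*n^3 + 208*sqrt(2)*n^2 + 595*n^2 - 646*n - 336*sqrt(2)*n + 348*sqrt(2)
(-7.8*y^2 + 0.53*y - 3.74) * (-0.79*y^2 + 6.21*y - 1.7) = 6.162*y^4 - 48.8567*y^3 + 19.5059*y^2 - 24.1264*y + 6.358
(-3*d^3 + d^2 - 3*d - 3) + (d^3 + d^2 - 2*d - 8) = -2*d^3 + 2*d^2 - 5*d - 11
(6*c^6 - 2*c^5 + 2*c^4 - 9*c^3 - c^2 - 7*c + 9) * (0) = 0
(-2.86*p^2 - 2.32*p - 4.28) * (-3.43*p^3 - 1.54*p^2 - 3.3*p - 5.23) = 9.8098*p^5 + 12.362*p^4 + 27.6912*p^3 + 29.205*p^2 + 26.2576*p + 22.3844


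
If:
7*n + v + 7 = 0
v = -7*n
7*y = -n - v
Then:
No Solution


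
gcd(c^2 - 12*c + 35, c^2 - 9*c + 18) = 1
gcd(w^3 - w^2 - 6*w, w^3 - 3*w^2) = w^2 - 3*w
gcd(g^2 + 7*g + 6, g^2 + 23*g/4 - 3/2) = g + 6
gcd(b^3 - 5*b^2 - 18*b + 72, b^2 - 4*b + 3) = b - 3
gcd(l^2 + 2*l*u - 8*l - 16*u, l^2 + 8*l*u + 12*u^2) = l + 2*u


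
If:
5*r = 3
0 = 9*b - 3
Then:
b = 1/3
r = 3/5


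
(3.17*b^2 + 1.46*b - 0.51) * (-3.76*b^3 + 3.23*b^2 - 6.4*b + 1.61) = -11.9192*b^5 + 4.7495*b^4 - 13.6546*b^3 - 5.8876*b^2 + 5.6146*b - 0.8211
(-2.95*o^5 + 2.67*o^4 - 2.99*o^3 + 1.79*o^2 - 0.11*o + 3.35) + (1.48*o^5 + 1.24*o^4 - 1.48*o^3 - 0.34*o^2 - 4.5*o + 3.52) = -1.47*o^5 + 3.91*o^4 - 4.47*o^3 + 1.45*o^2 - 4.61*o + 6.87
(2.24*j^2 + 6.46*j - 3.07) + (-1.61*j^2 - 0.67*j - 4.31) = 0.63*j^2 + 5.79*j - 7.38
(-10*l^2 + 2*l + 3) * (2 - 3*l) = 30*l^3 - 26*l^2 - 5*l + 6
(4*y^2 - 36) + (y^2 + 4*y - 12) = 5*y^2 + 4*y - 48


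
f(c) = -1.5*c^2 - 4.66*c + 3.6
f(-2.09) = 6.79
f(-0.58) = 5.80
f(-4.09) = -2.43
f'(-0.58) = -2.92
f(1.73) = -8.95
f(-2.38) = 6.19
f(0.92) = -1.96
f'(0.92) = -7.42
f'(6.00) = -22.66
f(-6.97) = -36.79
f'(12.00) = -40.66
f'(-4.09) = 7.61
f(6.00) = -78.36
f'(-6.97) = 16.25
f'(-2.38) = 2.48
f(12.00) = -268.32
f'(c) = -3.0*c - 4.66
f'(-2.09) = 1.61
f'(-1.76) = 0.62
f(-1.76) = 7.16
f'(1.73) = -9.85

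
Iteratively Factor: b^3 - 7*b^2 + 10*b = (b - 5)*(b^2 - 2*b) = (b - 5)*(b - 2)*(b)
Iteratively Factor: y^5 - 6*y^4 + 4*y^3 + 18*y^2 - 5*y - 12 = (y - 3)*(y^4 - 3*y^3 - 5*y^2 + 3*y + 4) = (y - 3)*(y + 1)*(y^3 - 4*y^2 - y + 4) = (y - 4)*(y - 3)*(y + 1)*(y^2 - 1) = (y - 4)*(y - 3)*(y + 1)^2*(y - 1)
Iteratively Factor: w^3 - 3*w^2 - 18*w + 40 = (w - 5)*(w^2 + 2*w - 8) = (w - 5)*(w + 4)*(w - 2)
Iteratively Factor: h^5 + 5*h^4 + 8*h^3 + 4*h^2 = (h)*(h^4 + 5*h^3 + 8*h^2 + 4*h) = h^2*(h^3 + 5*h^2 + 8*h + 4) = h^2*(h + 2)*(h^2 + 3*h + 2) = h^2*(h + 1)*(h + 2)*(h + 2)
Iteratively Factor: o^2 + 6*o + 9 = (o + 3)*(o + 3)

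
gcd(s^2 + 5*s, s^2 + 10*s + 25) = s + 5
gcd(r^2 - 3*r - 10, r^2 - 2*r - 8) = r + 2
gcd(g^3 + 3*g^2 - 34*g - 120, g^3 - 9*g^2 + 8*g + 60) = g - 6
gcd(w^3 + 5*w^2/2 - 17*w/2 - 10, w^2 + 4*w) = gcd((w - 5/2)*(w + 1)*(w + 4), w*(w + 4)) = w + 4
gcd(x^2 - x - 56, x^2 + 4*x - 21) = x + 7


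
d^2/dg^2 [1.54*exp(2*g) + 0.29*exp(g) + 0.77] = (6.16*exp(g) + 0.29)*exp(g)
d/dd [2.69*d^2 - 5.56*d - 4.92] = 5.38*d - 5.56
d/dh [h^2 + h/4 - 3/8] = 2*h + 1/4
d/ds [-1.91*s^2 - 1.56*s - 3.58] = -3.82*s - 1.56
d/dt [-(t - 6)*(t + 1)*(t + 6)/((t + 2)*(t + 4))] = (-t^4 - 12*t^3 - 66*t^2 - 88*t + 72)/(t^4 + 12*t^3 + 52*t^2 + 96*t + 64)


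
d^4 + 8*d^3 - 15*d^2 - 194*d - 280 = (d - 5)*(d + 2)*(d + 4)*(d + 7)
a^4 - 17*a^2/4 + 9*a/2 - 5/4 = (a - 1)^2*(a - 1/2)*(a + 5/2)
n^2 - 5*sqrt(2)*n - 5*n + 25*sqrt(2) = (n - 5)*(n - 5*sqrt(2))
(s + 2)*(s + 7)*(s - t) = s^3 - s^2*t + 9*s^2 - 9*s*t + 14*s - 14*t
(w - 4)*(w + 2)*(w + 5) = w^3 + 3*w^2 - 18*w - 40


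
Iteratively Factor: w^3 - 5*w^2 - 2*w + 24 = (w - 4)*(w^2 - w - 6) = (w - 4)*(w + 2)*(w - 3)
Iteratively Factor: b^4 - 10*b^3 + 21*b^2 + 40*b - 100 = (b - 5)*(b^3 - 5*b^2 - 4*b + 20) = (b - 5)*(b - 2)*(b^2 - 3*b - 10) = (b - 5)^2*(b - 2)*(b + 2)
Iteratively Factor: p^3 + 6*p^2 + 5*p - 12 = (p + 4)*(p^2 + 2*p - 3) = (p + 3)*(p + 4)*(p - 1)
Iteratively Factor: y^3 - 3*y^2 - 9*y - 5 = (y + 1)*(y^2 - 4*y - 5) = (y - 5)*(y + 1)*(y + 1)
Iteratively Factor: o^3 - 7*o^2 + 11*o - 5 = (o - 1)*(o^2 - 6*o + 5) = (o - 1)^2*(o - 5)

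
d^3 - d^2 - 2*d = d*(d - 2)*(d + 1)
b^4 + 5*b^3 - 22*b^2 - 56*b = b*(b - 4)*(b + 2)*(b + 7)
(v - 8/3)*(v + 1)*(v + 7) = v^3 + 16*v^2/3 - 43*v/3 - 56/3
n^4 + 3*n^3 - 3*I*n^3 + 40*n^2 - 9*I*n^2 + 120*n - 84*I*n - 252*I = (n + 3)*(n - 7*I)*(n - 2*I)*(n + 6*I)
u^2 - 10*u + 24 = (u - 6)*(u - 4)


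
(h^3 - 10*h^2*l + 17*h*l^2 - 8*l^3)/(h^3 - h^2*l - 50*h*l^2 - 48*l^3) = (h^2 - 2*h*l + l^2)/(h^2 + 7*h*l + 6*l^2)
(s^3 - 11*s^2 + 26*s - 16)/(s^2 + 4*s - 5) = (s^2 - 10*s + 16)/(s + 5)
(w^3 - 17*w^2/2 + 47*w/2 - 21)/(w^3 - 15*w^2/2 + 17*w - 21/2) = (w - 2)/(w - 1)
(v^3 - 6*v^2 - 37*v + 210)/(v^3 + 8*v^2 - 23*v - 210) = (v - 7)/(v + 7)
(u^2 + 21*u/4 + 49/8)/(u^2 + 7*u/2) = (u + 7/4)/u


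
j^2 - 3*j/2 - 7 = (j - 7/2)*(j + 2)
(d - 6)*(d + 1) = d^2 - 5*d - 6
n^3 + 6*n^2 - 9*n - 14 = (n - 2)*(n + 1)*(n + 7)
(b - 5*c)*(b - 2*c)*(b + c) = b^3 - 6*b^2*c + 3*b*c^2 + 10*c^3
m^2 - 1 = (m - 1)*(m + 1)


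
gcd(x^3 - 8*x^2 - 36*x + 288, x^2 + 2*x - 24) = x + 6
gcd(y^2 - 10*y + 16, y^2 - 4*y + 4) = y - 2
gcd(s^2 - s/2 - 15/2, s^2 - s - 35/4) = s + 5/2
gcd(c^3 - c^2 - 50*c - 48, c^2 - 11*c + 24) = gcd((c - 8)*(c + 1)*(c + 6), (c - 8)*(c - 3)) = c - 8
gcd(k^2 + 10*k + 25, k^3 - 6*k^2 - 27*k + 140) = k + 5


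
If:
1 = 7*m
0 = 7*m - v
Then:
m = 1/7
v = 1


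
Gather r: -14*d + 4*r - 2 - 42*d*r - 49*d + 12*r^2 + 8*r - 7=-63*d + 12*r^2 + r*(12 - 42*d) - 9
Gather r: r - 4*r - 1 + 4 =3 - 3*r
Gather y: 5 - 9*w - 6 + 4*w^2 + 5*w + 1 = 4*w^2 - 4*w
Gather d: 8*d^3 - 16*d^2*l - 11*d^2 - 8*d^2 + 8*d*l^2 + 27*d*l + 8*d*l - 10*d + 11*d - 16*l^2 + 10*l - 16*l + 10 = 8*d^3 + d^2*(-16*l - 19) + d*(8*l^2 + 35*l + 1) - 16*l^2 - 6*l + 10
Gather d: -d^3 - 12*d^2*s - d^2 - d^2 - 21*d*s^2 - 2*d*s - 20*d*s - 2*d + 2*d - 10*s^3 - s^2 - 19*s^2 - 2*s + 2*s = -d^3 + d^2*(-12*s - 2) + d*(-21*s^2 - 22*s) - 10*s^3 - 20*s^2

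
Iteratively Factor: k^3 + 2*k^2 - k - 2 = (k - 1)*(k^2 + 3*k + 2) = (k - 1)*(k + 1)*(k + 2)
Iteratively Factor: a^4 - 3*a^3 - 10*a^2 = (a)*(a^3 - 3*a^2 - 10*a) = a*(a + 2)*(a^2 - 5*a) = a^2*(a + 2)*(a - 5)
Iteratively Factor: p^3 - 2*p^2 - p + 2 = (p + 1)*(p^2 - 3*p + 2) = (p - 1)*(p + 1)*(p - 2)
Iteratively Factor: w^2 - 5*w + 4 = (w - 1)*(w - 4)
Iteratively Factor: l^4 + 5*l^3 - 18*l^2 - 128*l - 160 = (l + 4)*(l^3 + l^2 - 22*l - 40) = (l + 2)*(l + 4)*(l^2 - l - 20) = (l + 2)*(l + 4)^2*(l - 5)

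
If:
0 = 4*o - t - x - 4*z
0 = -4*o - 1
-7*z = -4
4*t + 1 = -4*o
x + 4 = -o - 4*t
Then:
No Solution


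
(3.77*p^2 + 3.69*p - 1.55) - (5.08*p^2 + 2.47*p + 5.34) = -1.31*p^2 + 1.22*p - 6.89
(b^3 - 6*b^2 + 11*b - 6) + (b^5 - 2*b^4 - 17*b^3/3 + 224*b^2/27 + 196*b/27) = b^5 - 2*b^4 - 14*b^3/3 + 62*b^2/27 + 493*b/27 - 6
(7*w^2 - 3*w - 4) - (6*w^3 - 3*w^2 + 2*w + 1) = -6*w^3 + 10*w^2 - 5*w - 5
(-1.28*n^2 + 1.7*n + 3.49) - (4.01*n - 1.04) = -1.28*n^2 - 2.31*n + 4.53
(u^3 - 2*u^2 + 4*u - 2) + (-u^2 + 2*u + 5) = u^3 - 3*u^2 + 6*u + 3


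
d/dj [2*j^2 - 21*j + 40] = 4*j - 21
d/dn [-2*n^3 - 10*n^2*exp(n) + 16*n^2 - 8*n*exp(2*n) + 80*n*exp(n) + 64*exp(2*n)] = -10*n^2*exp(n) - 6*n^2 - 16*n*exp(2*n) + 60*n*exp(n) + 32*n + 120*exp(2*n) + 80*exp(n)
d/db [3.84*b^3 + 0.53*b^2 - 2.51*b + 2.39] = 11.52*b^2 + 1.06*b - 2.51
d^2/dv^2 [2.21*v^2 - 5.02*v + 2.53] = 4.42000000000000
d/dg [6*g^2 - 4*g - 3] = 12*g - 4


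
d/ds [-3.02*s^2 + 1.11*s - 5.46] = 1.11 - 6.04*s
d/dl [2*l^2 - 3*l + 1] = 4*l - 3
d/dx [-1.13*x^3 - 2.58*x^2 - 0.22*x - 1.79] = -3.39*x^2 - 5.16*x - 0.22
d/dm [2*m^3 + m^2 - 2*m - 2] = 6*m^2 + 2*m - 2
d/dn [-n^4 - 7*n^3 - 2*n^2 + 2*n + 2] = -4*n^3 - 21*n^2 - 4*n + 2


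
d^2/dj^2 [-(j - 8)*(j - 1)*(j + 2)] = 14 - 6*j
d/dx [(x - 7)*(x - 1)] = 2*x - 8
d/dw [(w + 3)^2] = 2*w + 6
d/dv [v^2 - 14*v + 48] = 2*v - 14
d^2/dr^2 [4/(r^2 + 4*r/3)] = 24*(-3*r*(3*r + 4) + 4*(3*r + 2)^2)/(r^3*(3*r + 4)^3)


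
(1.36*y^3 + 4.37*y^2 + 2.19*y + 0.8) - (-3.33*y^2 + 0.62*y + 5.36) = 1.36*y^3 + 7.7*y^2 + 1.57*y - 4.56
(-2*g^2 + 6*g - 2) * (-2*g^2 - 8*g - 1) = 4*g^4 + 4*g^3 - 42*g^2 + 10*g + 2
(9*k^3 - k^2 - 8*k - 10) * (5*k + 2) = 45*k^4 + 13*k^3 - 42*k^2 - 66*k - 20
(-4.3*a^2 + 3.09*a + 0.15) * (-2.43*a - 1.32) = 10.449*a^3 - 1.8327*a^2 - 4.4433*a - 0.198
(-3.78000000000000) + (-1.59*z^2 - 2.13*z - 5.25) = -1.59*z^2 - 2.13*z - 9.03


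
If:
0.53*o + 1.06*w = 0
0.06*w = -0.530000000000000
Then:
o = 17.67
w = -8.83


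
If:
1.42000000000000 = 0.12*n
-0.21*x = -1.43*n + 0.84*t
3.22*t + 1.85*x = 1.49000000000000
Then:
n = 11.83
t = 35.31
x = -60.65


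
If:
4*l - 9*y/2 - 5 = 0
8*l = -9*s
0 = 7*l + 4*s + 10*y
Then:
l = 100/111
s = -800/999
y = -310/999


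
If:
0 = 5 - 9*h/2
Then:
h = 10/9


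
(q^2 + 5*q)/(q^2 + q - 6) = q*(q + 5)/(q^2 + q - 6)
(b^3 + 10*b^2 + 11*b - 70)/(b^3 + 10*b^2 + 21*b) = (b^2 + 3*b - 10)/(b*(b + 3))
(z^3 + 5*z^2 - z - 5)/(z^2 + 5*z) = z - 1/z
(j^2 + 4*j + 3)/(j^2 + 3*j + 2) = (j + 3)/(j + 2)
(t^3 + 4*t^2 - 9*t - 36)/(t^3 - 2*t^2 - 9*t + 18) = (t + 4)/(t - 2)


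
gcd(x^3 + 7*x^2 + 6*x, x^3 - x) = x^2 + x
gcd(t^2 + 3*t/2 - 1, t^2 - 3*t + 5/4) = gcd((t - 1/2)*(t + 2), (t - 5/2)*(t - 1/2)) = t - 1/2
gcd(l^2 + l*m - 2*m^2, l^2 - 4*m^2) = l + 2*m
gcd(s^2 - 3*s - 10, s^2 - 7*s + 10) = s - 5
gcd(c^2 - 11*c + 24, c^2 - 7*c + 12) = c - 3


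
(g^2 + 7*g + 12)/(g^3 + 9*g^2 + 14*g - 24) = (g + 3)/(g^2 + 5*g - 6)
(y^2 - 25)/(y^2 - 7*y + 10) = (y + 5)/(y - 2)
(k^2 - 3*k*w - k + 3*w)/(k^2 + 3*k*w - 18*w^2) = (k - 1)/(k + 6*w)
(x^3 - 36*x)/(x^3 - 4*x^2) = (x^2 - 36)/(x*(x - 4))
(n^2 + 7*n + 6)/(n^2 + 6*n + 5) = (n + 6)/(n + 5)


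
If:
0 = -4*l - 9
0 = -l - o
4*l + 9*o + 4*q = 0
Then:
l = -9/4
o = 9/4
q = -45/16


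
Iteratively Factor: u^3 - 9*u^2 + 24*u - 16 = (u - 4)*(u^2 - 5*u + 4) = (u - 4)*(u - 1)*(u - 4)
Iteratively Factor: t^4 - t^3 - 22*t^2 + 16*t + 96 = (t + 4)*(t^3 - 5*t^2 - 2*t + 24) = (t - 4)*(t + 4)*(t^2 - t - 6) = (t - 4)*(t - 3)*(t + 4)*(t + 2)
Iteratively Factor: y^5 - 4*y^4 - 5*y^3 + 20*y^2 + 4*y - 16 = (y - 2)*(y^4 - 2*y^3 - 9*y^2 + 2*y + 8) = (y - 2)*(y + 1)*(y^3 - 3*y^2 - 6*y + 8) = (y - 2)*(y + 1)*(y + 2)*(y^2 - 5*y + 4) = (y - 2)*(y - 1)*(y + 1)*(y + 2)*(y - 4)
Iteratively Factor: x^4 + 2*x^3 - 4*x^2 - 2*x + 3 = (x + 3)*(x^3 - x^2 - x + 1) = (x - 1)*(x + 3)*(x^2 - 1) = (x - 1)^2*(x + 3)*(x + 1)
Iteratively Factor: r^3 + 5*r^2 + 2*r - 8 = (r + 4)*(r^2 + r - 2) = (r + 2)*(r + 4)*(r - 1)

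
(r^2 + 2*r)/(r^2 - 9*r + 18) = r*(r + 2)/(r^2 - 9*r + 18)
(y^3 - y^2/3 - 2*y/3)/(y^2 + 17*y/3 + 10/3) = y*(y - 1)/(y + 5)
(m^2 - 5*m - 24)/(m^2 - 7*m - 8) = (m + 3)/(m + 1)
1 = 1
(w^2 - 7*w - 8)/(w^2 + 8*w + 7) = (w - 8)/(w + 7)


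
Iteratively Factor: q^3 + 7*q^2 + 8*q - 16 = (q - 1)*(q^2 + 8*q + 16) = (q - 1)*(q + 4)*(q + 4)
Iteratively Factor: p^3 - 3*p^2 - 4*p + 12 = (p + 2)*(p^2 - 5*p + 6) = (p - 2)*(p + 2)*(p - 3)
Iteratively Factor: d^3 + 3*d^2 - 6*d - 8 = (d + 4)*(d^2 - d - 2) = (d - 2)*(d + 4)*(d + 1)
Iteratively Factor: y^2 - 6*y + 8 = (y - 2)*(y - 4)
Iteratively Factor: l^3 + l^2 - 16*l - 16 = (l + 1)*(l^2 - 16) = (l + 1)*(l + 4)*(l - 4)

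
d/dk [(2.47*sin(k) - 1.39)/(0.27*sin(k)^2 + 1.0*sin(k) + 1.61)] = (-0.6669*sin(k)^2 + 0.7506*sin(k) + 5.3667)*cos(k)/(0.0729*sin(k)^4 + 0.54*sin(k)^3 + 1.8694*sin(k)^2 + 3.22*sin(k) + 2.5921)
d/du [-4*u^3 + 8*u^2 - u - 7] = -12*u^2 + 16*u - 1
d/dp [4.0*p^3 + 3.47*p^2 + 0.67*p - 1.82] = 12.0*p^2 + 6.94*p + 0.67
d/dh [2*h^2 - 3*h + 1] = 4*h - 3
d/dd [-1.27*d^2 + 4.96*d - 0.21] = 4.96 - 2.54*d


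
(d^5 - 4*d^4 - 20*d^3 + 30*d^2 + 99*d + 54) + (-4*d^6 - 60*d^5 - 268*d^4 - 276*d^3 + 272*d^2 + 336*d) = -4*d^6 - 59*d^5 - 272*d^4 - 296*d^3 + 302*d^2 + 435*d + 54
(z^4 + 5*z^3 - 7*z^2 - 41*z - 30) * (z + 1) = z^5 + 6*z^4 - 2*z^3 - 48*z^2 - 71*z - 30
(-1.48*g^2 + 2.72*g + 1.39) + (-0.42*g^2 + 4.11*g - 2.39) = -1.9*g^2 + 6.83*g - 1.0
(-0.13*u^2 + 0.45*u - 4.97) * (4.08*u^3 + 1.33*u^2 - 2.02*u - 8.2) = -0.5304*u^5 + 1.6631*u^4 - 19.4165*u^3 - 6.4531*u^2 + 6.3494*u + 40.754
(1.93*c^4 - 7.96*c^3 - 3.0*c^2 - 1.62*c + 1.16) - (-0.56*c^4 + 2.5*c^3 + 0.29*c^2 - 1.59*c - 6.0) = 2.49*c^4 - 10.46*c^3 - 3.29*c^2 - 0.03*c + 7.16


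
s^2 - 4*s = s*(s - 4)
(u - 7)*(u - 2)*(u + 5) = u^3 - 4*u^2 - 31*u + 70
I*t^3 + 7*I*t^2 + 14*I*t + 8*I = (t + 2)*(t + 4)*(I*t + I)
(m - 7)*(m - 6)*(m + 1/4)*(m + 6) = m^4 - 27*m^3/4 - 151*m^2/4 + 243*m + 63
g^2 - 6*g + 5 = (g - 5)*(g - 1)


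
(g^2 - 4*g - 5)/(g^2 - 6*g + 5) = (g + 1)/(g - 1)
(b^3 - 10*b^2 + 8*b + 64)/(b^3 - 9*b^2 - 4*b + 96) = (b + 2)/(b + 3)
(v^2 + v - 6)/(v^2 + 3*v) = (v - 2)/v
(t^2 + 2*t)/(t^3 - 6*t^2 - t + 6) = t*(t + 2)/(t^3 - 6*t^2 - t + 6)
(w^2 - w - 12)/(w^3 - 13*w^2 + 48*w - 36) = (w^2 - w - 12)/(w^3 - 13*w^2 + 48*w - 36)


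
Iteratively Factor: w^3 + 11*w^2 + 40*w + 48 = (w + 4)*(w^2 + 7*w + 12) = (w + 3)*(w + 4)*(w + 4)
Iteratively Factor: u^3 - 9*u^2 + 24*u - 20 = (u - 2)*(u^2 - 7*u + 10) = (u - 5)*(u - 2)*(u - 2)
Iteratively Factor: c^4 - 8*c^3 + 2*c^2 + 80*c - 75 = (c - 5)*(c^3 - 3*c^2 - 13*c + 15) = (c - 5)^2*(c^2 + 2*c - 3) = (c - 5)^2*(c - 1)*(c + 3)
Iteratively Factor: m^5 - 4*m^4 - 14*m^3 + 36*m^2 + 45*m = (m + 1)*(m^4 - 5*m^3 - 9*m^2 + 45*m) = (m + 1)*(m + 3)*(m^3 - 8*m^2 + 15*m) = (m - 5)*(m + 1)*(m + 3)*(m^2 - 3*m) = m*(m - 5)*(m + 1)*(m + 3)*(m - 3)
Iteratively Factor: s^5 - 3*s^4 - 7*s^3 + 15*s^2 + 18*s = (s - 3)*(s^4 - 7*s^2 - 6*s) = (s - 3)*(s + 1)*(s^3 - s^2 - 6*s) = s*(s - 3)*(s + 1)*(s^2 - s - 6) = s*(s - 3)^2*(s + 1)*(s + 2)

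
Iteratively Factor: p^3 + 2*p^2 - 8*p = (p - 2)*(p^2 + 4*p) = (p - 2)*(p + 4)*(p)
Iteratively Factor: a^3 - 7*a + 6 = (a - 2)*(a^2 + 2*a - 3) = (a - 2)*(a + 3)*(a - 1)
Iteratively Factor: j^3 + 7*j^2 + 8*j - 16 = (j + 4)*(j^2 + 3*j - 4) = (j + 4)^2*(j - 1)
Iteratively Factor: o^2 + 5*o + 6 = (o + 2)*(o + 3)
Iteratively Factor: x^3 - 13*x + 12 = (x - 1)*(x^2 + x - 12) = (x - 3)*(x - 1)*(x + 4)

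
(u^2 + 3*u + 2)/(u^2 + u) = (u + 2)/u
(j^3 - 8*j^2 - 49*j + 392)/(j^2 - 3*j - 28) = (j^2 - j - 56)/(j + 4)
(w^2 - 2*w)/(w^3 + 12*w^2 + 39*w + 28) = w*(w - 2)/(w^3 + 12*w^2 + 39*w + 28)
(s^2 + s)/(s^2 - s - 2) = s/(s - 2)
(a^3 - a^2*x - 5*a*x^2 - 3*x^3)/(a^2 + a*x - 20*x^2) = (a^3 - a^2*x - 5*a*x^2 - 3*x^3)/(a^2 + a*x - 20*x^2)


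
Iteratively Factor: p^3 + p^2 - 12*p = (p - 3)*(p^2 + 4*p) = (p - 3)*(p + 4)*(p)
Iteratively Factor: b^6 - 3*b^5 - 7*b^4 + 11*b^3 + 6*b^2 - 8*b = (b - 1)*(b^5 - 2*b^4 - 9*b^3 + 2*b^2 + 8*b) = (b - 1)*(b + 2)*(b^4 - 4*b^3 - b^2 + 4*b) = (b - 4)*(b - 1)*(b + 2)*(b^3 - b) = (b - 4)*(b - 1)*(b + 1)*(b + 2)*(b^2 - b) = (b - 4)*(b - 1)^2*(b + 1)*(b + 2)*(b)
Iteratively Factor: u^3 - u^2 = (u - 1)*(u^2) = u*(u - 1)*(u)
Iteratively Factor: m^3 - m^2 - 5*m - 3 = (m - 3)*(m^2 + 2*m + 1) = (m - 3)*(m + 1)*(m + 1)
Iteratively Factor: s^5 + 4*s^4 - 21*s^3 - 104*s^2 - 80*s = (s + 4)*(s^4 - 21*s^2 - 20*s) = (s - 5)*(s + 4)*(s^3 + 5*s^2 + 4*s) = (s - 5)*(s + 1)*(s + 4)*(s^2 + 4*s) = (s - 5)*(s + 1)*(s + 4)^2*(s)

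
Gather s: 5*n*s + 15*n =5*n*s + 15*n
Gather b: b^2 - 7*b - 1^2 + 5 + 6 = b^2 - 7*b + 10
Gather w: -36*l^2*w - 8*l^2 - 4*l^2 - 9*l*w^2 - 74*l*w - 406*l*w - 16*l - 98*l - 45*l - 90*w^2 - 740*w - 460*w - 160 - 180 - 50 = -12*l^2 - 159*l + w^2*(-9*l - 90) + w*(-36*l^2 - 480*l - 1200) - 390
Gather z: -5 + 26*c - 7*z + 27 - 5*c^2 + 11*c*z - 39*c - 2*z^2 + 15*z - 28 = -5*c^2 - 13*c - 2*z^2 + z*(11*c + 8) - 6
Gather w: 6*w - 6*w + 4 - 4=0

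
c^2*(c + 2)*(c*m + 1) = c^4*m + 2*c^3*m + c^3 + 2*c^2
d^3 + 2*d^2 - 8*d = d*(d - 2)*(d + 4)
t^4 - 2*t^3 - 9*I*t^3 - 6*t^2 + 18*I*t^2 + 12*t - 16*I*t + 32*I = (t - 2)*(t - 8*I)*(t - 2*I)*(t + I)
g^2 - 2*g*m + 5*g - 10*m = (g + 5)*(g - 2*m)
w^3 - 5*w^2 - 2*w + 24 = (w - 4)*(w - 3)*(w + 2)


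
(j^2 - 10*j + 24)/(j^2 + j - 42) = (j - 4)/(j + 7)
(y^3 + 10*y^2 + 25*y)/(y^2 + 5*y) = y + 5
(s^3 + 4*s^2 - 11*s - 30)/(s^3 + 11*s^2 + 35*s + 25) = (s^2 - s - 6)/(s^2 + 6*s + 5)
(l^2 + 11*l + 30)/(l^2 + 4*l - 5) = (l + 6)/(l - 1)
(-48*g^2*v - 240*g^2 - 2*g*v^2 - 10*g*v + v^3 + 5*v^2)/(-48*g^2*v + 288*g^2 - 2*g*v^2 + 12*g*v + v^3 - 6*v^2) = (v + 5)/(v - 6)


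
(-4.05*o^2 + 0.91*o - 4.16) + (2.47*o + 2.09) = -4.05*o^2 + 3.38*o - 2.07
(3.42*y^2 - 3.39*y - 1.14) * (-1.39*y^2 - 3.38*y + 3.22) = -4.7538*y^4 - 6.8475*y^3 + 24.0552*y^2 - 7.0626*y - 3.6708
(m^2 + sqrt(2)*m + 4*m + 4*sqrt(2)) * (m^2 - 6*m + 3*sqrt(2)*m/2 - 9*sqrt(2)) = m^4 - 2*m^3 + 5*sqrt(2)*m^3/2 - 21*m^2 - 5*sqrt(2)*m^2 - 60*sqrt(2)*m - 6*m - 72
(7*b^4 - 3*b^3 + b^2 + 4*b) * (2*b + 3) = 14*b^5 + 15*b^4 - 7*b^3 + 11*b^2 + 12*b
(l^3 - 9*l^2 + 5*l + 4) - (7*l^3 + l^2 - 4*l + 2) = -6*l^3 - 10*l^2 + 9*l + 2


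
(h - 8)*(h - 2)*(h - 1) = h^3 - 11*h^2 + 26*h - 16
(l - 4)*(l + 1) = l^2 - 3*l - 4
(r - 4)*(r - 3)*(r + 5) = r^3 - 2*r^2 - 23*r + 60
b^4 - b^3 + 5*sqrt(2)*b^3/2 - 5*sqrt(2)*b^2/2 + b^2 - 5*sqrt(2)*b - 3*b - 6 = (b - 2)*(b + 1)*(b + sqrt(2))*(b + 3*sqrt(2)/2)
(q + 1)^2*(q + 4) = q^3 + 6*q^2 + 9*q + 4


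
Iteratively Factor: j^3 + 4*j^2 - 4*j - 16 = (j + 2)*(j^2 + 2*j - 8) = (j - 2)*(j + 2)*(j + 4)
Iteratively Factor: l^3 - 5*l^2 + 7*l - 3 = (l - 3)*(l^2 - 2*l + 1) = (l - 3)*(l - 1)*(l - 1)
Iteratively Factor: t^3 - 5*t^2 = (t)*(t^2 - 5*t) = t*(t - 5)*(t)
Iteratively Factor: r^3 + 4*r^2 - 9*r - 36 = (r - 3)*(r^2 + 7*r + 12) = (r - 3)*(r + 3)*(r + 4)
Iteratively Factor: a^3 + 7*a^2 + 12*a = (a + 3)*(a^2 + 4*a) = (a + 3)*(a + 4)*(a)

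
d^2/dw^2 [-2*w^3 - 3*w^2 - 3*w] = -12*w - 6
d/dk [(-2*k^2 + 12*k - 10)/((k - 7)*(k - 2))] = 6*(k^2 - 6*k + 13)/(k^4 - 18*k^3 + 109*k^2 - 252*k + 196)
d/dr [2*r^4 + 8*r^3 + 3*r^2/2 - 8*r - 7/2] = 8*r^3 + 24*r^2 + 3*r - 8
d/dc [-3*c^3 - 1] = -9*c^2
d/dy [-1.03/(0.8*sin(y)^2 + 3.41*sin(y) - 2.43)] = (1.648*sin(y) + 3.5123)*cos(y)/(0.8*sin(y)^2 + 3.41*sin(y) - 2.43)^2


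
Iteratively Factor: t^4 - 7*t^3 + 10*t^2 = (t - 5)*(t^3 - 2*t^2) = t*(t - 5)*(t^2 - 2*t) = t*(t - 5)*(t - 2)*(t)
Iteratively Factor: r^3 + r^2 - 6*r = (r)*(r^2 + r - 6) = r*(r - 2)*(r + 3)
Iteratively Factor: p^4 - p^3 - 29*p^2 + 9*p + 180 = (p - 3)*(p^3 + 2*p^2 - 23*p - 60) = (p - 5)*(p - 3)*(p^2 + 7*p + 12) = (p - 5)*(p - 3)*(p + 3)*(p + 4)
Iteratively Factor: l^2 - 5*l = (l - 5)*(l)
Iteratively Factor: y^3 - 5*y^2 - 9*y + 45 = (y - 5)*(y^2 - 9) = (y - 5)*(y + 3)*(y - 3)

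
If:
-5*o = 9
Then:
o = -9/5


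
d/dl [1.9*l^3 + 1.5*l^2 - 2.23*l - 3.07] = 5.7*l^2 + 3.0*l - 2.23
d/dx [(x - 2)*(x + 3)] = 2*x + 1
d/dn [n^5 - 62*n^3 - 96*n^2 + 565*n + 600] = 5*n^4 - 186*n^2 - 192*n + 565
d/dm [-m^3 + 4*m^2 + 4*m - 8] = -3*m^2 + 8*m + 4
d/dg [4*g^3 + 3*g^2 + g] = 12*g^2 + 6*g + 1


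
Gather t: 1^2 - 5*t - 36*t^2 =-36*t^2 - 5*t + 1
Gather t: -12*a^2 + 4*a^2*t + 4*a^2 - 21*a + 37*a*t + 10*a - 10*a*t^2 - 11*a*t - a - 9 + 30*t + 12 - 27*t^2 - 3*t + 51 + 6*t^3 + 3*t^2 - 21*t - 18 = -8*a^2 - 12*a + 6*t^3 + t^2*(-10*a - 24) + t*(4*a^2 + 26*a + 6) + 36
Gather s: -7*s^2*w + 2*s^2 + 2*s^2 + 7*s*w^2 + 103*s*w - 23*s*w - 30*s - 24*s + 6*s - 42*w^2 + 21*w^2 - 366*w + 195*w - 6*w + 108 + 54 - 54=s^2*(4 - 7*w) + s*(7*w^2 + 80*w - 48) - 21*w^2 - 177*w + 108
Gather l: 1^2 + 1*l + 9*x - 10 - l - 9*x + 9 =0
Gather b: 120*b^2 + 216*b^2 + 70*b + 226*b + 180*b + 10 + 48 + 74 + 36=336*b^2 + 476*b + 168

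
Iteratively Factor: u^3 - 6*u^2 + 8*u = (u)*(u^2 - 6*u + 8) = u*(u - 4)*(u - 2)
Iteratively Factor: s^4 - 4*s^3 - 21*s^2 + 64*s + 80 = (s - 4)*(s^3 - 21*s - 20) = (s - 4)*(s + 1)*(s^2 - s - 20) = (s - 4)*(s + 1)*(s + 4)*(s - 5)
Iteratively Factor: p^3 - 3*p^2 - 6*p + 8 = (p - 1)*(p^2 - 2*p - 8) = (p - 4)*(p - 1)*(p + 2)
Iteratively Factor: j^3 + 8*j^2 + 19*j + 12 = (j + 1)*(j^2 + 7*j + 12) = (j + 1)*(j + 3)*(j + 4)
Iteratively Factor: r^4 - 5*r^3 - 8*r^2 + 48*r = (r - 4)*(r^3 - r^2 - 12*r) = (r - 4)*(r + 3)*(r^2 - 4*r) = (r - 4)^2*(r + 3)*(r)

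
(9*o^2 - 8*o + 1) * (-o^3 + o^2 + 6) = -9*o^5 + 17*o^4 - 9*o^3 + 55*o^2 - 48*o + 6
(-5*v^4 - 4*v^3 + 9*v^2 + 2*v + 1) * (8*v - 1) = -40*v^5 - 27*v^4 + 76*v^3 + 7*v^2 + 6*v - 1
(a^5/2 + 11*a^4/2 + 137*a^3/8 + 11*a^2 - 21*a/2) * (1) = a^5/2 + 11*a^4/2 + 137*a^3/8 + 11*a^2 - 21*a/2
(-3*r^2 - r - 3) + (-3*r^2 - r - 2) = -6*r^2 - 2*r - 5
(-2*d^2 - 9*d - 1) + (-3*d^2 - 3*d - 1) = -5*d^2 - 12*d - 2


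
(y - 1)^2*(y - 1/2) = y^3 - 5*y^2/2 + 2*y - 1/2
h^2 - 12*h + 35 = (h - 7)*(h - 5)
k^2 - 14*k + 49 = (k - 7)^2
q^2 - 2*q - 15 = (q - 5)*(q + 3)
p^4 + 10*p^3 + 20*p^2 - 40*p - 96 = (p - 2)*(p + 2)*(p + 4)*(p + 6)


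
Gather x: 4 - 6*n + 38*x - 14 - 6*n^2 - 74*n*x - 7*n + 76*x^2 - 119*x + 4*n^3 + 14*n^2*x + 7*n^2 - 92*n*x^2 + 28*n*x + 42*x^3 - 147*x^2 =4*n^3 + n^2 - 13*n + 42*x^3 + x^2*(-92*n - 71) + x*(14*n^2 - 46*n - 81) - 10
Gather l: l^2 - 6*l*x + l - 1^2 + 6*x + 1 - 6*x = l^2 + l*(1 - 6*x)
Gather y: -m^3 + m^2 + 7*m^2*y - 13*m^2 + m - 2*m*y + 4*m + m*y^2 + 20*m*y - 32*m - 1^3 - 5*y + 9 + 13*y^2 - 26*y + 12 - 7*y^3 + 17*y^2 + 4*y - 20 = -m^3 - 12*m^2 - 27*m - 7*y^3 + y^2*(m + 30) + y*(7*m^2 + 18*m - 27)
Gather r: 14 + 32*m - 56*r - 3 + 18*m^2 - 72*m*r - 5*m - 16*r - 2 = 18*m^2 + 27*m + r*(-72*m - 72) + 9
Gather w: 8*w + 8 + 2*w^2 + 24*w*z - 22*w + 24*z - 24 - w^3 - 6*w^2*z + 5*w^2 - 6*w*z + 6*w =-w^3 + w^2*(7 - 6*z) + w*(18*z - 8) + 24*z - 16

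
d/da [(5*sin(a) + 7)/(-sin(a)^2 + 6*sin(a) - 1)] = (5*sin(a)^2 + 14*sin(a) - 47)*cos(a)/(sin(a)^2 - 6*sin(a) + 1)^2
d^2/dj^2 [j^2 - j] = 2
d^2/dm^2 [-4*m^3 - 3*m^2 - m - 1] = -24*m - 6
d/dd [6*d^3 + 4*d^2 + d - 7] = 18*d^2 + 8*d + 1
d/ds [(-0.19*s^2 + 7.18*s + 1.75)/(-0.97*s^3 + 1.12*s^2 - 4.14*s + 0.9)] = (-0.1843*s^4 + 13.9292*s^3 - 2.1625*s^2 - 4.262*s + 13.707)/(0.9409*s^6 - 2.1728*s^5 + 9.286*s^4 - 11.0196*s^3 + 19.1556*s^2 - 7.452*s + 0.81)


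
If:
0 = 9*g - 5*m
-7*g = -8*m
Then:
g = 0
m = 0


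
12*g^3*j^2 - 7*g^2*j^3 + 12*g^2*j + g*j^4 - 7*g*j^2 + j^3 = j*(-4*g + j)*(-3*g + j)*(g*j + 1)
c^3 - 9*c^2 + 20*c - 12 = (c - 6)*(c - 2)*(c - 1)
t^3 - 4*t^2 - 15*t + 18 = (t - 6)*(t - 1)*(t + 3)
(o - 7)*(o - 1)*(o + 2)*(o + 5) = o^4 - o^3 - 39*o^2 - 31*o + 70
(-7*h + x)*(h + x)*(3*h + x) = -21*h^3 - 25*h^2*x - 3*h*x^2 + x^3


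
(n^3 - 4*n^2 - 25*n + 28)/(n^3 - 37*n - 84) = (n - 1)/(n + 3)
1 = 1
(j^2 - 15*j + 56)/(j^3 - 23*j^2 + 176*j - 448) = 1/(j - 8)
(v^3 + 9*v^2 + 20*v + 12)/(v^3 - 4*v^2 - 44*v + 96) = (v^2 + 3*v + 2)/(v^2 - 10*v + 16)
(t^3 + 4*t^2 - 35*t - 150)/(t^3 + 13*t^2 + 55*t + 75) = (t - 6)/(t + 3)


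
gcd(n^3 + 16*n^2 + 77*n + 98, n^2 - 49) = n + 7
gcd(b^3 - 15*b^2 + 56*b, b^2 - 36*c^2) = 1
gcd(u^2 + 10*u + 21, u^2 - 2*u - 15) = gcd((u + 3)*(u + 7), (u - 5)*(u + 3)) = u + 3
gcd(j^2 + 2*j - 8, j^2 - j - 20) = j + 4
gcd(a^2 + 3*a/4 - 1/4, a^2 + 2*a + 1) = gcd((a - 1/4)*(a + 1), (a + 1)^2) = a + 1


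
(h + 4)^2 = h^2 + 8*h + 16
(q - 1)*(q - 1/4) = q^2 - 5*q/4 + 1/4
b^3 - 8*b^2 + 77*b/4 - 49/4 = (b - 7/2)^2*(b - 1)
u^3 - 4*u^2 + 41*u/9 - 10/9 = (u - 2)*(u - 5/3)*(u - 1/3)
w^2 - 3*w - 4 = (w - 4)*(w + 1)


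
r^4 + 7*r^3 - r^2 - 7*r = r*(r - 1)*(r + 1)*(r + 7)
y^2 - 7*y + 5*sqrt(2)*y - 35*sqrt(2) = (y - 7)*(y + 5*sqrt(2))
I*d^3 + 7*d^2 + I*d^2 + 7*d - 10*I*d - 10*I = (d - 5*I)*(d - 2*I)*(I*d + I)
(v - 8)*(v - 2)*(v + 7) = v^3 - 3*v^2 - 54*v + 112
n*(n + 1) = n^2 + n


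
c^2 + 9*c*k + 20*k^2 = (c + 4*k)*(c + 5*k)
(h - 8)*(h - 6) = h^2 - 14*h + 48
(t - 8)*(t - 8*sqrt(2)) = t^2 - 8*sqrt(2)*t - 8*t + 64*sqrt(2)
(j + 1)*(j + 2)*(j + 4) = j^3 + 7*j^2 + 14*j + 8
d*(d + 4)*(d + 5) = d^3 + 9*d^2 + 20*d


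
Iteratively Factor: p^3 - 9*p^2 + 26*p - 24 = (p - 2)*(p^2 - 7*p + 12) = (p - 4)*(p - 2)*(p - 3)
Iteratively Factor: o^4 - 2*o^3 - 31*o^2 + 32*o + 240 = (o + 4)*(o^3 - 6*o^2 - 7*o + 60) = (o - 5)*(o + 4)*(o^2 - o - 12) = (o - 5)*(o + 3)*(o + 4)*(o - 4)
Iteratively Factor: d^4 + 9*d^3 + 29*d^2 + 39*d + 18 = (d + 1)*(d^3 + 8*d^2 + 21*d + 18) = (d + 1)*(d + 2)*(d^2 + 6*d + 9) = (d + 1)*(d + 2)*(d + 3)*(d + 3)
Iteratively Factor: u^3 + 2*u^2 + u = (u + 1)*(u^2 + u) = u*(u + 1)*(u + 1)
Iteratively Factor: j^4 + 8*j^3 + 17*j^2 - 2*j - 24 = (j + 3)*(j^3 + 5*j^2 + 2*j - 8) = (j + 2)*(j + 3)*(j^2 + 3*j - 4) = (j + 2)*(j + 3)*(j + 4)*(j - 1)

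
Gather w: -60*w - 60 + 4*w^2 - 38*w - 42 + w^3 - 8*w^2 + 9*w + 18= w^3 - 4*w^2 - 89*w - 84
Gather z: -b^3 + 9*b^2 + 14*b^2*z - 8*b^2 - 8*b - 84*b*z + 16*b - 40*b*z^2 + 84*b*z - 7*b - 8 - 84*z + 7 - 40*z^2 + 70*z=-b^3 + b^2 + b + z^2*(-40*b - 40) + z*(14*b^2 - 14) - 1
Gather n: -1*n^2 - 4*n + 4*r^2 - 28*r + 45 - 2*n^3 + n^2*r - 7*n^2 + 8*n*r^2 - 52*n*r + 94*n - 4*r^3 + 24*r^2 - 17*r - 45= -2*n^3 + n^2*(r - 8) + n*(8*r^2 - 52*r + 90) - 4*r^3 + 28*r^2 - 45*r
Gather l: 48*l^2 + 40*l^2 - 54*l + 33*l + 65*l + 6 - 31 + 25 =88*l^2 + 44*l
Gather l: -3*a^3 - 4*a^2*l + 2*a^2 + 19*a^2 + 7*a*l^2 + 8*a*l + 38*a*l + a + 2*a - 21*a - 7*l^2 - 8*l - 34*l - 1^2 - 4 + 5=-3*a^3 + 21*a^2 - 18*a + l^2*(7*a - 7) + l*(-4*a^2 + 46*a - 42)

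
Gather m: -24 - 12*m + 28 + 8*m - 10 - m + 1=-5*m - 5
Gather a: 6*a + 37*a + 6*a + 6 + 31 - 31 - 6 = 49*a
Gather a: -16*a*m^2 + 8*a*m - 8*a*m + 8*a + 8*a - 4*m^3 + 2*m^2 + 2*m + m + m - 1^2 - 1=a*(16 - 16*m^2) - 4*m^3 + 2*m^2 + 4*m - 2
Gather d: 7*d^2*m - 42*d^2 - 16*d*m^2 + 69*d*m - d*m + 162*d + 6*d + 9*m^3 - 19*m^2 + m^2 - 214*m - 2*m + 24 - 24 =d^2*(7*m - 42) + d*(-16*m^2 + 68*m + 168) + 9*m^3 - 18*m^2 - 216*m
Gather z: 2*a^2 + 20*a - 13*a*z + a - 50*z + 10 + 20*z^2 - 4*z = 2*a^2 + 21*a + 20*z^2 + z*(-13*a - 54) + 10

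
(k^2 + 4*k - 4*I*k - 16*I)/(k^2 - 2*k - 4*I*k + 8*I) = (k + 4)/(k - 2)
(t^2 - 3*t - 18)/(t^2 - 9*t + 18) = (t + 3)/(t - 3)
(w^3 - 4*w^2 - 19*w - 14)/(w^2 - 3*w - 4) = (w^2 - 5*w - 14)/(w - 4)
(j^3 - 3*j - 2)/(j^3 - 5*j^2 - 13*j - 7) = (j - 2)/(j - 7)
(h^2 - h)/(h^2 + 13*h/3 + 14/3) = 3*h*(h - 1)/(3*h^2 + 13*h + 14)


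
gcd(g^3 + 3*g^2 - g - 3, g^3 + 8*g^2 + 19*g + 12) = g^2 + 4*g + 3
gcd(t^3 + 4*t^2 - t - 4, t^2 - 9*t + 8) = t - 1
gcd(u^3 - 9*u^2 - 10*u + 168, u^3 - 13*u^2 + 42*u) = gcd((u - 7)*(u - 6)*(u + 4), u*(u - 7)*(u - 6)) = u^2 - 13*u + 42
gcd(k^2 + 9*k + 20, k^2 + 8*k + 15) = k + 5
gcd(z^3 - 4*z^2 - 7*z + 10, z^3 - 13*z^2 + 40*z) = z - 5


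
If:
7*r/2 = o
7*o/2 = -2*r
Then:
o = 0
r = 0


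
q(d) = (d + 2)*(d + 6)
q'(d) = 2*d + 8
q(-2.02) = -0.08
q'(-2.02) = 3.96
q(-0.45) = 8.60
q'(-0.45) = 7.10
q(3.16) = 47.27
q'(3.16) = 14.32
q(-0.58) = 7.70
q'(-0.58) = 6.84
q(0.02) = 12.16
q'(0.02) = 8.04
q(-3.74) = -3.93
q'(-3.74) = 0.52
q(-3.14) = -3.26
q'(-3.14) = 1.72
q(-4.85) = -3.28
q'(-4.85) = -1.70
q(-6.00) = 0.00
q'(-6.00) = -4.00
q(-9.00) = 21.00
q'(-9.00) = -10.00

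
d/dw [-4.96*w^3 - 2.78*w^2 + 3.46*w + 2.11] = -14.88*w^2 - 5.56*w + 3.46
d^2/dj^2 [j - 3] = 0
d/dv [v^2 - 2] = 2*v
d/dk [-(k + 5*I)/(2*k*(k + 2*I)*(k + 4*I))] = (k^3 + 21*I*k^2/2 - 30*k - 20*I)/(k^2*(k^4 + 12*I*k^3 - 52*k^2 - 96*I*k + 64))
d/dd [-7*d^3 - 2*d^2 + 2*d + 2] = -21*d^2 - 4*d + 2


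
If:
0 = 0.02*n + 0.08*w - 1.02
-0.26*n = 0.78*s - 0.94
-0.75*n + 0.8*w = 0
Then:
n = 10.74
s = -2.37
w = 10.07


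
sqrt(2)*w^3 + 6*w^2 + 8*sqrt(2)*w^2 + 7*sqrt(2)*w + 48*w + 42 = (w + 7)*(w + 3*sqrt(2))*(sqrt(2)*w + sqrt(2))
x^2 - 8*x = x*(x - 8)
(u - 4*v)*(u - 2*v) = u^2 - 6*u*v + 8*v^2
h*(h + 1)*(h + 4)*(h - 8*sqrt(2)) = h^4 - 8*sqrt(2)*h^3 + 5*h^3 - 40*sqrt(2)*h^2 + 4*h^2 - 32*sqrt(2)*h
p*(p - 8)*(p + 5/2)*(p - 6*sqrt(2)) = p^4 - 6*sqrt(2)*p^3 - 11*p^3/2 - 20*p^2 + 33*sqrt(2)*p^2 + 120*sqrt(2)*p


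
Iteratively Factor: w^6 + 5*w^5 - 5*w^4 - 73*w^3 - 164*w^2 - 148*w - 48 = (w + 3)*(w^5 + 2*w^4 - 11*w^3 - 40*w^2 - 44*w - 16) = (w - 4)*(w + 3)*(w^4 + 6*w^3 + 13*w^2 + 12*w + 4) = (w - 4)*(w + 2)*(w + 3)*(w^3 + 4*w^2 + 5*w + 2) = (w - 4)*(w + 1)*(w + 2)*(w + 3)*(w^2 + 3*w + 2) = (w - 4)*(w + 1)*(w + 2)^2*(w + 3)*(w + 1)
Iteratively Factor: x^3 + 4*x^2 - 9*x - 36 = (x + 3)*(x^2 + x - 12) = (x + 3)*(x + 4)*(x - 3)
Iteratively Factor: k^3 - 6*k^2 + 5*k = (k - 5)*(k^2 - k) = (k - 5)*(k - 1)*(k)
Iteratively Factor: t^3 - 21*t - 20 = (t + 1)*(t^2 - t - 20) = (t - 5)*(t + 1)*(t + 4)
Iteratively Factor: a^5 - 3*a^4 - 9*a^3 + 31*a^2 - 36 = (a - 3)*(a^4 - 9*a^2 + 4*a + 12) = (a - 3)*(a + 3)*(a^3 - 3*a^2 + 4) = (a - 3)*(a + 1)*(a + 3)*(a^2 - 4*a + 4) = (a - 3)*(a - 2)*(a + 1)*(a + 3)*(a - 2)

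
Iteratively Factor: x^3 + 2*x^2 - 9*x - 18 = (x + 3)*(x^2 - x - 6) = (x + 2)*(x + 3)*(x - 3)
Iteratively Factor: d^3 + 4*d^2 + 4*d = (d + 2)*(d^2 + 2*d) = d*(d + 2)*(d + 2)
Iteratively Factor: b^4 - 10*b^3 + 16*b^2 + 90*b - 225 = (b - 5)*(b^3 - 5*b^2 - 9*b + 45) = (b - 5)*(b - 3)*(b^2 - 2*b - 15) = (b - 5)^2*(b - 3)*(b + 3)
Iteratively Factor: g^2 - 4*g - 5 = (g + 1)*(g - 5)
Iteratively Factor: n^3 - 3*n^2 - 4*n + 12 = (n - 3)*(n^2 - 4) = (n - 3)*(n - 2)*(n + 2)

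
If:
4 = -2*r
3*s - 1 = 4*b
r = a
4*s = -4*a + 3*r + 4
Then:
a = -2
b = 7/8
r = -2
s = 3/2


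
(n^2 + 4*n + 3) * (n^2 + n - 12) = n^4 + 5*n^3 - 5*n^2 - 45*n - 36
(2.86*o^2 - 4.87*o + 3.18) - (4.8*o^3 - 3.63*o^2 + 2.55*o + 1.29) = -4.8*o^3 + 6.49*o^2 - 7.42*o + 1.89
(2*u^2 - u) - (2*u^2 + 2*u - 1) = 1 - 3*u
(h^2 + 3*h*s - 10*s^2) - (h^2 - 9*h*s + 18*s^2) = 12*h*s - 28*s^2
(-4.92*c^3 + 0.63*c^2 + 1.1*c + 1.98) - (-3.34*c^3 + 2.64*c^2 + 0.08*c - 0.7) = -1.58*c^3 - 2.01*c^2 + 1.02*c + 2.68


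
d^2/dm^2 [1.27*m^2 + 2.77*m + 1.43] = 2.54000000000000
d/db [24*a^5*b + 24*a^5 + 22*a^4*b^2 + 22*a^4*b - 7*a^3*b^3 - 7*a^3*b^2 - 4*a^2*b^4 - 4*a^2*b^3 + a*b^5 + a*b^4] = a*(24*a^4 + 44*a^3*b + 22*a^3 - 21*a^2*b^2 - 14*a^2*b - 16*a*b^3 - 12*a*b^2 + 5*b^4 + 4*b^3)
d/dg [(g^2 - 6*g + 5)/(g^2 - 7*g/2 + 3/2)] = 2*(5*g^2 - 14*g + 17)/(4*g^4 - 28*g^3 + 61*g^2 - 42*g + 9)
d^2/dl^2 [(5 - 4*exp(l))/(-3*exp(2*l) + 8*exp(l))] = 4*(9*exp(3*l) - 21*exp(2*l) + 90*exp(l) - 80)*exp(-l)/(27*exp(3*l) - 216*exp(2*l) + 576*exp(l) - 512)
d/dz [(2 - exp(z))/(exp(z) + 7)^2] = (exp(z) - 11)*exp(z)/(exp(z) + 7)^3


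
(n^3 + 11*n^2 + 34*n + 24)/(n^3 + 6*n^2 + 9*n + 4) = (n + 6)/(n + 1)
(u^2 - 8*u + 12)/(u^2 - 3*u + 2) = (u - 6)/(u - 1)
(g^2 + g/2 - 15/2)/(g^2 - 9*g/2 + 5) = (g + 3)/(g - 2)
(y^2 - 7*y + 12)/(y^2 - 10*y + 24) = (y - 3)/(y - 6)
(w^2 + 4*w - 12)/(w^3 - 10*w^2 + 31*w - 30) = (w + 6)/(w^2 - 8*w + 15)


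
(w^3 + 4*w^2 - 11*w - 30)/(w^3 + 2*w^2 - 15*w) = (w + 2)/w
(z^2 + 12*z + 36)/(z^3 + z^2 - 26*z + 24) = (z + 6)/(z^2 - 5*z + 4)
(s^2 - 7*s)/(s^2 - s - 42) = s/(s + 6)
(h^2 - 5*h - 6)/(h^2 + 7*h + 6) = (h - 6)/(h + 6)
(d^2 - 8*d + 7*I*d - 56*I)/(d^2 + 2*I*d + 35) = (d - 8)/(d - 5*I)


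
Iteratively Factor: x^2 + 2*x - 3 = (x + 3)*(x - 1)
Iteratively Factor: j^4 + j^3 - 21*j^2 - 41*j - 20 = (j + 4)*(j^3 - 3*j^2 - 9*j - 5) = (j - 5)*(j + 4)*(j^2 + 2*j + 1) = (j - 5)*(j + 1)*(j + 4)*(j + 1)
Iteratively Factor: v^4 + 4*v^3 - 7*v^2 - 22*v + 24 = (v - 2)*(v^3 + 6*v^2 + 5*v - 12) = (v - 2)*(v + 3)*(v^2 + 3*v - 4) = (v - 2)*(v + 3)*(v + 4)*(v - 1)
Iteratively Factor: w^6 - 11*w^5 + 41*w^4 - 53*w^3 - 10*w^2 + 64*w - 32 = (w - 2)*(w^5 - 9*w^4 + 23*w^3 - 7*w^2 - 24*w + 16) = (w - 2)*(w - 1)*(w^4 - 8*w^3 + 15*w^2 + 8*w - 16) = (w - 2)*(w - 1)*(w + 1)*(w^3 - 9*w^2 + 24*w - 16) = (w - 2)*(w - 1)^2*(w + 1)*(w^2 - 8*w + 16) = (w - 4)*(w - 2)*(w - 1)^2*(w + 1)*(w - 4)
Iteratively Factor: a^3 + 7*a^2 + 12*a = (a)*(a^2 + 7*a + 12) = a*(a + 3)*(a + 4)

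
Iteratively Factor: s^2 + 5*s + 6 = (s + 2)*(s + 3)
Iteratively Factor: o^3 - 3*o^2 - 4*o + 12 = (o + 2)*(o^2 - 5*o + 6) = (o - 3)*(o + 2)*(o - 2)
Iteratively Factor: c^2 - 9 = (c + 3)*(c - 3)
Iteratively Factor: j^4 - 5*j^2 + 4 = (j - 1)*(j^3 + j^2 - 4*j - 4) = (j - 1)*(j + 1)*(j^2 - 4) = (j - 2)*(j - 1)*(j + 1)*(j + 2)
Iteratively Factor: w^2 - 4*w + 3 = (w - 3)*(w - 1)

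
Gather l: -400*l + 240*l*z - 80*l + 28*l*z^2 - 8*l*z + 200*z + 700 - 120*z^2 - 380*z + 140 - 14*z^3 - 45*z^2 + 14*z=l*(28*z^2 + 232*z - 480) - 14*z^3 - 165*z^2 - 166*z + 840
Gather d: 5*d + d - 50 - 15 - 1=6*d - 66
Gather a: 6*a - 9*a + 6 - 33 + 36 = 9 - 3*a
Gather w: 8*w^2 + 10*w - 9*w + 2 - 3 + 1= 8*w^2 + w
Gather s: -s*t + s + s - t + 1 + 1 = s*(2 - t) - t + 2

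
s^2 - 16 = (s - 4)*(s + 4)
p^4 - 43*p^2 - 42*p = p*(p - 7)*(p + 1)*(p + 6)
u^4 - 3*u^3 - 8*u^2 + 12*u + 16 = (u - 4)*(u - 2)*(u + 1)*(u + 2)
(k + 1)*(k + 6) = k^2 + 7*k + 6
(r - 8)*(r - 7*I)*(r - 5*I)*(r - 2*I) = r^4 - 8*r^3 - 14*I*r^3 - 59*r^2 + 112*I*r^2 + 472*r + 70*I*r - 560*I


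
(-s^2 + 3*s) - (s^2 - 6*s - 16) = -2*s^2 + 9*s + 16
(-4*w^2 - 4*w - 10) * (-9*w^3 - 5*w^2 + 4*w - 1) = 36*w^5 + 56*w^4 + 94*w^3 + 38*w^2 - 36*w + 10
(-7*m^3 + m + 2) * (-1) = 7*m^3 - m - 2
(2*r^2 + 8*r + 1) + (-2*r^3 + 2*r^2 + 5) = -2*r^3 + 4*r^2 + 8*r + 6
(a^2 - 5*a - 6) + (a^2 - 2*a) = 2*a^2 - 7*a - 6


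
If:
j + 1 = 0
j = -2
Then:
No Solution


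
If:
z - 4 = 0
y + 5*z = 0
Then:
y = -20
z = 4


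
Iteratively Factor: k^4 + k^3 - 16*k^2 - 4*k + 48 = (k + 4)*(k^3 - 3*k^2 - 4*k + 12) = (k - 2)*(k + 4)*(k^2 - k - 6) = (k - 3)*(k - 2)*(k + 4)*(k + 2)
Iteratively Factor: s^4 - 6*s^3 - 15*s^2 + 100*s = (s)*(s^3 - 6*s^2 - 15*s + 100) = s*(s - 5)*(s^2 - s - 20) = s*(s - 5)^2*(s + 4)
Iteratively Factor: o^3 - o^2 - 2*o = (o - 2)*(o^2 + o) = o*(o - 2)*(o + 1)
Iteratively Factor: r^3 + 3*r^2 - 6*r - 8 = (r - 2)*(r^2 + 5*r + 4) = (r - 2)*(r + 1)*(r + 4)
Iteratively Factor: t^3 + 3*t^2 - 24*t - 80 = (t + 4)*(t^2 - t - 20) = (t + 4)^2*(t - 5)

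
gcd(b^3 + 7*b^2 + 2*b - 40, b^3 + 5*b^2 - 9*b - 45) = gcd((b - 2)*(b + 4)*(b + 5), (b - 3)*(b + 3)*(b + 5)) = b + 5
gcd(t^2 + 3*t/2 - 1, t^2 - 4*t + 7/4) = t - 1/2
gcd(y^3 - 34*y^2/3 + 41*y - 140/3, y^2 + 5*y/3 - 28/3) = y - 7/3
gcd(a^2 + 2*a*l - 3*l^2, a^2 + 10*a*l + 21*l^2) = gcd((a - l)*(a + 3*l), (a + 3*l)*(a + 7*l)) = a + 3*l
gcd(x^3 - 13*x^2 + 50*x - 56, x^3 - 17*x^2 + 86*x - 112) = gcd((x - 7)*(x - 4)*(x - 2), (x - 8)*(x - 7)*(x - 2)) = x^2 - 9*x + 14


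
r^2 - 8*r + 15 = (r - 5)*(r - 3)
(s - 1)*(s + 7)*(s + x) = s^3 + s^2*x + 6*s^2 + 6*s*x - 7*s - 7*x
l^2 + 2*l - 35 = (l - 5)*(l + 7)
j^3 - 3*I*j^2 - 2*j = j*(j - 2*I)*(j - I)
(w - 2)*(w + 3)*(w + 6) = w^3 + 7*w^2 - 36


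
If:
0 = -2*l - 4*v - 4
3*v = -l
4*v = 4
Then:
No Solution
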